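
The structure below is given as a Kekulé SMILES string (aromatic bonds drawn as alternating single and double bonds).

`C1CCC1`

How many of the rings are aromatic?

The SMILES encodes a four-membered saturated carbon ring.
The 4-membered ring has only sp³ atoms, so it is not fully conjugated — not aromatic (cyclobutane).

0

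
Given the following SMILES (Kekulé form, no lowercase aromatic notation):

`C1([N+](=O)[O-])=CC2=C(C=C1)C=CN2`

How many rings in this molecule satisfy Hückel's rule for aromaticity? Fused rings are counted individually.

2

The SMILES encodes a six-membered carbon ring with three alternating C=C double bonds, fused to a five-membered ring containing one N–H nitrogen and two C=C double bonds.
The fused 6/5-membered bicyclic (with one N–H) is a single π system with 9 sp² atoms and 10 π electrons from ring double bonds plus a heteroatom lone pair. 10 = 4(2)+2, so the system is aromatic and both rings count as aromatic (indole).
2 of the 2 rings are aromatic. Total: 2.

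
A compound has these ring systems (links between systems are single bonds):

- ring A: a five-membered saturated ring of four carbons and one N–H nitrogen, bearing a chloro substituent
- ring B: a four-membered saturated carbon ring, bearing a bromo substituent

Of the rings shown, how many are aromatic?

0

Ring A has only sp³ atoms, so it is not fully conjugated — not aromatic (pyrrolidine).
Ring B has only sp³ atoms, so it is not fully conjugated — not aromatic (cyclobutane).
No ring is aromatic. Total: 0.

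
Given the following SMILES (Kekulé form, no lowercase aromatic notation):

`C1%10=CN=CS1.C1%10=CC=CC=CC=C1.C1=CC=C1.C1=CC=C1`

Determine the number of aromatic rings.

The SMILES encodes a five-membered ring with a sulfur at position 1 and a nitrogen at position 3 (in a C=N bond), with two double bonds; an eight-membered carbon ring with four alternating C=C double bonds; a four-membered carbon ring with two alternating C=C double bonds; a four-membered carbon ring with two alternating C=C double bonds.
The 5-membered ring with one sulfur and one =N– has a continuous p-orbital overlap around the ring; 2 ring double bonds (4 π electrons) plus a heteroatom lone pair (2) give 6 π electrons. 6 = 4(1)+2, so it is aromatic (thiazole).
The 8-membered ring has only sp² ring atoms; a planar conformation would have a fully conjugated π system of 8 electrons. But 8 = 4(2), which is 4n not 4n+2, so it is not aromatic (cyclooctatetraene) — cyclooctatetraene distorts into a non-planar tub to avoid antiaromaticity.
The 4-membered ring has only sp² ring atoms; a planar conformation would have a fully conjugated π system of 4 electrons. But 4 = 4(1), which is 4n not 4n+2, so it is not aromatic (cyclobutadiene) — cyclobutadiene is antiaromatic and distorts to a rectangle.
The second 4-membered ring has only sp² ring atoms; a planar conformation would have a fully conjugated π system of 4 electrons. But 4 = 4(1), which is 4n not 4n+2, so it is not aromatic (cyclobutadiene) — cyclobutadiene is antiaromatic and distorts to a rectangle.
1 of the 4 rings is aromatic. Total: 1.

1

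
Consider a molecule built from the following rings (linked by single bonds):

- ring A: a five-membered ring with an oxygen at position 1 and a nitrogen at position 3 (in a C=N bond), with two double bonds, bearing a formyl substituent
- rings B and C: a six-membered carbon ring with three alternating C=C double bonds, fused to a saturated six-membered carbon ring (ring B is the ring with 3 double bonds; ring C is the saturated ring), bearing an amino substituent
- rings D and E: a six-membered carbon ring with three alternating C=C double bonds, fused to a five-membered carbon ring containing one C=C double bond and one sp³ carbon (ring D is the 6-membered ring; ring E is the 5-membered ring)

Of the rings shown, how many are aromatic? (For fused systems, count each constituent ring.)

3

Ring A is fully conjugated (every ring atom contributes a p orbital); 2 ring double bonds (4 π electrons) plus a heteroatom lone pair (2) give 6 π electrons. Since 6 = 4n+2 (n=1), ring A is aromatic (oxazole).
Ring B is planar and fully conjugated; 3 ring double bonds give 6 π electrons. Since 6 = 4n+2 (n=1), ring B is aromatic (benzene ring).
Ring C has four sp³ carbons, so it is not fully conjugated — not aromatic (cyclohexane ring).
Ring D is planar and fully conjugated; 3 ring double bonds give 6 π electrons. Since 6 = 4n+2 (n=1), ring D is aromatic (benzene ring).
Ring E has one sp³ carbon, so it is not fully conjugated — not aromatic (cyclopentene ring).
Aromatic: A, B, D. Total: 3.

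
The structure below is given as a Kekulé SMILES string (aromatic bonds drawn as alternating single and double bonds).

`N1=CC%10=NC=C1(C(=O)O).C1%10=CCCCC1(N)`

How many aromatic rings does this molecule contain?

The SMILES encodes a six-membered ring with nitrogens at positions 1 and 4 and three alternating double bonds; a six-membered carbon ring with one C=C double bond.
The 6-membered ring with two nitrogens (1,4) is planar and fully conjugated; 3 ring double bonds give 6 π electrons. That satisfies 4n+2 with n=1, so it is aromatic (pyrazine).
The 6-membered ring has four sp³ carbons, so it is not fully conjugated — not aromatic (cyclohexene).
1 of the 2 rings is aromatic. Total: 1.

1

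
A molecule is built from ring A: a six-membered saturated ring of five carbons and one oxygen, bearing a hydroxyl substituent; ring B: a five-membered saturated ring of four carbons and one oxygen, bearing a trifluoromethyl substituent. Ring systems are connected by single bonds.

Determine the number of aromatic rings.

0

Ring A has only sp³ atoms, so it is not fully conjugated — not aromatic (tetrahydropyran).
Ring B has only sp³ atoms, so it is not fully conjugated — not aromatic (tetrahydrofuran).
No ring is aromatic. Total: 0.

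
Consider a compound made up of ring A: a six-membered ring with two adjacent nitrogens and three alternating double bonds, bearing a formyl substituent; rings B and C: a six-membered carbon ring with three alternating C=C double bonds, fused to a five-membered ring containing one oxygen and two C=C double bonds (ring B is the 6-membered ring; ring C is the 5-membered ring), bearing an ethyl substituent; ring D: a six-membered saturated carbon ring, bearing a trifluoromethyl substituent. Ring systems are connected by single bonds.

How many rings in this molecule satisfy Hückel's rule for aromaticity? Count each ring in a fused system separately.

Ring A is fully conjugated (every ring atom contributes a p orbital); 3 ring double bonds give 6 π electrons. Since 6 = 4n+2 (n=1), ring A is aromatic (pyridazine).
Rings B and C form a fused bicyclic system (with one oxygen) with 9 sp² atoms and 10 π electrons from ring double bonds plus a heteroatom lone pair. 10 = 4(2)+2, so the system is aromatic and both rings count as aromatic (benzofuran).
Ring D has only sp³ atoms, so it is not fully conjugated — not aromatic (cyclohexane).
Aromatic: A, B, C. Total: 3.

3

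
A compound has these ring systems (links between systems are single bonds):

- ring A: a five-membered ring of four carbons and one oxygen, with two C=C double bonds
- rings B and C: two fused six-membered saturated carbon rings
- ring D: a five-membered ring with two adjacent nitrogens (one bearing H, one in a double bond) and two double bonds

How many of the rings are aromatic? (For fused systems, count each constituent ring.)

Ring A is planar and fully conjugated; 2 ring double bonds (4 π electrons) plus a heteroatom lone pair (2) give 6 π electrons. 6 = 4(1)+2, so ring A is aromatic (furan).
Ring B has only sp³ atoms, so it is not fully conjugated — not aromatic (cyclohexane ring).
Ring C has only sp³ atoms, so it is not fully conjugated — not aromatic (cyclohexane ring).
Ring D is fully conjugated (every ring atom contributes a p orbital); 2 ring double bonds (4 π electrons) plus a heteroatom lone pair (2) give 6 π electrons. 6 = 4(1)+2, so ring D is aromatic (pyrazole).
Aromatic: A, D. Total: 2.

2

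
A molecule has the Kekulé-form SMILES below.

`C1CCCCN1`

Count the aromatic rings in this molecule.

The SMILES encodes a six-membered saturated ring of five carbons and one N–H nitrogen.
The 6-membered ring with one N–H has only sp³ atoms, so it is not fully conjugated — not aromatic (piperidine).

0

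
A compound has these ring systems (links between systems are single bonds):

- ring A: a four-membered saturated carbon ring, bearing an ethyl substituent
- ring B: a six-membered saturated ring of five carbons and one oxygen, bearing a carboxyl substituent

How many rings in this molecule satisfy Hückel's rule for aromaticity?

Ring A has only sp³ atoms, so it is not fully conjugated — not aromatic (cyclobutane).
Ring B has only sp³ atoms, so it is not fully conjugated — not aromatic (tetrahydropyran).
No ring is aromatic. Total: 0.

0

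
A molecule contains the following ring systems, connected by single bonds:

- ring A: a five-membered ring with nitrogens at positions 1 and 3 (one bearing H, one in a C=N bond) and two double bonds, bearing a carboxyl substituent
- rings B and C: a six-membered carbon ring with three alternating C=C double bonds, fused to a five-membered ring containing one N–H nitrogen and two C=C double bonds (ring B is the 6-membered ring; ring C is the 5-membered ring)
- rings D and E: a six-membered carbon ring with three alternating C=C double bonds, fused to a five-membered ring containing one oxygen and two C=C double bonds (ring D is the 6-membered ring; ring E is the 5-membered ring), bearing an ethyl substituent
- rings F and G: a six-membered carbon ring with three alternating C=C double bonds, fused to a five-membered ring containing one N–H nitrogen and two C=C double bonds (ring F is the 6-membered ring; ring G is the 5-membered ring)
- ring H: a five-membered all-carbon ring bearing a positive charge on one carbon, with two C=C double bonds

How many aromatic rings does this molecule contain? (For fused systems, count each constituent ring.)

Ring A is fully conjugated (every ring atom contributes a p orbital); 2 ring double bonds (4 π electrons) plus a heteroatom lone pair (2) give 6 π electrons. 6 = 4(1)+2, so ring A is aromatic (imidazole).
Rings B and C form a fused bicyclic system (with one N–H) with 9 sp² atoms and 10 π electrons from ring double bonds plus a heteroatom lone pair. 10 = 4(2)+2, so the system is aromatic and both rings count as aromatic (indole).
Rings D and E form a fused bicyclic system (with one oxygen) with 9 sp² atoms and 10 π electrons from ring double bonds plus a heteroatom lone pair. 10 = 4(2)+2, so the system is aromatic and both rings count as aromatic (benzofuran).
Rings F and G form a fused bicyclic system (with one N–H) with 9 sp² atoms and 10 π electrons from ring double bonds plus a heteroatom lone pair. 10 = 4(2)+2, so the system is aromatic and both rings count as aromatic (indole).
Ring H has only sp² ring atoms; a planar conformation would have a fully conjugated π system of 4 electrons. But 4 = 4(1), which is 4n not 4n+2, so ring H is not aromatic (cyclopentadienyl cation).
Aromatic: A, B, C, D, E, F, G. Total: 7.

7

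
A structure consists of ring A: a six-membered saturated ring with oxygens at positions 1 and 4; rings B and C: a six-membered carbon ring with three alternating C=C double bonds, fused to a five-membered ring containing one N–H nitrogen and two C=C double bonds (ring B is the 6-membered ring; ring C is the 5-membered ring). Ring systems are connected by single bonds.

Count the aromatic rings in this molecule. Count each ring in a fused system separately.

2

Ring A has only sp³ atoms, so it is not fully conjugated — not aromatic (1,4-dioxane).
Rings B and C form a fused bicyclic system (with one N–H) with 9 sp² atoms and 10 π electrons from ring double bonds plus a heteroatom lone pair. 10 = 4(2)+2, so the system is aromatic and both rings count as aromatic (indole).
Aromatic: B, C. Total: 2.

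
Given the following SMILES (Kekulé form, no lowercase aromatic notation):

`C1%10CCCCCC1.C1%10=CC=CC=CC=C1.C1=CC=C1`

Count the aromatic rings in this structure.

The SMILES encodes a seven-membered saturated carbon ring; an eight-membered carbon ring with four alternating C=C double bonds; a four-membered carbon ring with two alternating C=C double bonds.
The 7-membered ring has only sp³ atoms, so it is not fully conjugated — not aromatic (cycloheptane).
The 8-membered ring has only sp² ring atoms; a planar conformation would have a fully conjugated π system of 8 electrons. But 8 = 4(2), which is 4n not 4n+2, so it is not aromatic (cyclooctatetraene) — cyclooctatetraene distorts into a non-planar tub to avoid antiaromaticity.
The 4-membered ring has only sp² ring atoms; a planar conformation would have a fully conjugated π system of 4 electrons. But 4 = 4(1), which is 4n not 4n+2, so it is not aromatic (cyclobutadiene) — cyclobutadiene is antiaromatic and distorts to a rectangle.
None of the rings are aromatic. Total: 0.

0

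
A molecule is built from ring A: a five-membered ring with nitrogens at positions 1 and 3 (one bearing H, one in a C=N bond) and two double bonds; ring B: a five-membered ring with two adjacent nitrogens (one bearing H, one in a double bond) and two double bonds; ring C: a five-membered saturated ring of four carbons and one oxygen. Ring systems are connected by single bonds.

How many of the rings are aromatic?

2

Ring A is fully conjugated (every ring atom contributes a p orbital); 2 ring double bonds (4 π electrons) plus a heteroatom lone pair (2) give 6 π electrons. Since 6 = 4n+2 (n=1), ring A is aromatic (imidazole).
Ring B has a continuous p-orbital overlap around the ring; 2 ring double bonds (4 π electrons) plus a heteroatom lone pair (2) give 6 π electrons. 6 = 4(1)+2, so ring B is aromatic (pyrazole).
Ring C has only sp³ atoms, so it is not fully conjugated — not aromatic (tetrahydrofuran).
Aromatic: A, B. Total: 2.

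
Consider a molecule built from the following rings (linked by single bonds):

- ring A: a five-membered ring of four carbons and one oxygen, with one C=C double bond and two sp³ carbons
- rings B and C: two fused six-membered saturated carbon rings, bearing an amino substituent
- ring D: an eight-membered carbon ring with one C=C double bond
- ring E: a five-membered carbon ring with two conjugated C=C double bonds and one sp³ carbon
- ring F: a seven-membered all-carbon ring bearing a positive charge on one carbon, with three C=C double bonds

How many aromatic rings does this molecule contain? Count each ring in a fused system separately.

Ring A has two sp³ carbons, so it is not fully conjugated — not aromatic (2,3-dihydrofuran).
Ring B has only sp³ atoms, so it is not fully conjugated — not aromatic (cyclohexane ring).
Ring C has only sp³ atoms, so it is not fully conjugated — not aromatic (cyclohexane ring).
Ring D has six sp³ carbons, so it is not fully conjugated — not aromatic (cyclooctene).
Ring E has one sp³ carbon, so it is not fully conjugated — not aromatic (cyclopentadiene).
Ring F is fully conjugated (every ring atom contributes a p orbital); 3 ring double bonds (6 π electrons) plus the carbocation's empty p orbital (0, but keeps the ring conjugated) give 6 π electrons. 6 = 4(1)+2, so ring F is aromatic (tropylium cation).
Aromatic: F. Total: 1.

1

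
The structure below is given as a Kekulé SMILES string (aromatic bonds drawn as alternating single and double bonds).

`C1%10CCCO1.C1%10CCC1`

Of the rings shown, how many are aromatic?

The SMILES encodes a five-membered saturated ring of four carbons and one oxygen; a four-membered saturated carbon ring.
The 5-membered ring with one oxygen has only sp³ atoms, so it is not fully conjugated — not aromatic (tetrahydrofuran).
The 4-membered ring has only sp³ atoms, so it is not fully conjugated — not aromatic (cyclobutane).
None of the rings are aromatic. Total: 0.

0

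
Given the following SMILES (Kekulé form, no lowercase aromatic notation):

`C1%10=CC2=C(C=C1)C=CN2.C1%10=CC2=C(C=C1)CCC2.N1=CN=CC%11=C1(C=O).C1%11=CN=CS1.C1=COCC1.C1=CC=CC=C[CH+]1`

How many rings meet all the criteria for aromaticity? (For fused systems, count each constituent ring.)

The SMILES encodes a six-membered carbon ring with three alternating C=C double bonds, fused to a five-membered ring containing one N–H nitrogen and two C=C double bonds; a six-membered carbon ring with three alternating C=C double bonds, fused to a saturated five-membered carbon ring; a six-membered ring with nitrogens at positions 1 and 3 and three alternating double bonds; a five-membered ring with a sulfur at position 1 and a nitrogen at position 3 (in a C=N bond), with two double bonds; a five-membered ring of four carbons and one oxygen, with one C=C double bond and two sp³ carbons; a seven-membered all-carbon ring bearing a positive charge on one carbon, with three C=C double bonds.
The fused 6/5-membered bicyclic (with one N–H) is a single π system with 9 sp² atoms and 10 π electrons from ring double bonds plus a heteroatom lone pair. 10 = 4(2)+2, so the system is aromatic and both rings count as aromatic (indole).
The 6-membered ring is fully conjugated (every ring atom contributes a p orbital); 3 ring double bonds give 6 π electrons. 6 = 4(1)+2, so it is aromatic (benzene ring).
The 5-membered ring has three sp³ carbons, so it is not fully conjugated — not aromatic (cyclopentane ring).
The 6-membered ring with two nitrogens (1,3) is fully conjugated (every ring atom contributes a p orbital); 3 ring double bonds give 6 π electrons. Since 6 = 4n+2 (n=1), it is aromatic (pyrimidine).
The 5-membered ring with one sulfur and one =N– is planar and fully conjugated; 2 ring double bonds (4 π electrons) plus a heteroatom lone pair (2) give 6 π electrons. 6 = 4(1)+2, so it is aromatic (thiazole).
The 5-membered ring with one oxygen has two sp³ carbons, so it is not fully conjugated — not aromatic (2,3-dihydrofuran).
The 7-membered ring is planar and fully conjugated; 3 ring double bonds (6 π electrons) plus the carbocation's empty p orbital (0, but keeps the ring conjugated) give 6 π electrons. 6 = 4(1)+2, so it is aromatic (tropylium cation).
6 of the 8 rings are aromatic. Total: 6.

6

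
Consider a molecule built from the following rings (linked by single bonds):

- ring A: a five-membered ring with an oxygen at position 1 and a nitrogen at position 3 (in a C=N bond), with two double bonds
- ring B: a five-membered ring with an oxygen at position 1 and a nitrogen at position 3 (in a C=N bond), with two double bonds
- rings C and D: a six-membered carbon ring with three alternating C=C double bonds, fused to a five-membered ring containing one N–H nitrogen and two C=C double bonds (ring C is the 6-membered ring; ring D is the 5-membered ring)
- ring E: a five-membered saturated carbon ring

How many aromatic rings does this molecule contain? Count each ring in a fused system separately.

4

Ring A is fully conjugated (every ring atom contributes a p orbital); 2 ring double bonds (4 π electrons) plus a heteroatom lone pair (2) give 6 π electrons. That satisfies 4n+2 with n=1, so ring A is aromatic (oxazole).
Ring B is fully conjugated (every ring atom contributes a p orbital); 2 ring double bonds (4 π electrons) plus a heteroatom lone pair (2) give 6 π electrons. That satisfies 4n+2 with n=1, so ring B is aromatic (oxazole).
Rings C and D form a fused bicyclic system (with one N–H) with 9 sp² atoms and 10 π electrons from ring double bonds plus a heteroatom lone pair. 10 = 4(2)+2, so the system is aromatic and both rings count as aromatic (indole).
Ring E has only sp³ atoms, so it is not fully conjugated — not aromatic (cyclopentane).
Aromatic: A, B, C, D. Total: 4.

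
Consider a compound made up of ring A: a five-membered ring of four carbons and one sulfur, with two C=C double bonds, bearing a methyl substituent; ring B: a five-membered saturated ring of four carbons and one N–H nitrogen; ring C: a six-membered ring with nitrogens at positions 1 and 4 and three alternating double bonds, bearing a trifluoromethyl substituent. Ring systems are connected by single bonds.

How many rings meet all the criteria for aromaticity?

Ring A is fully conjugated (every ring atom contributes a p orbital); 2 ring double bonds (4 π electrons) plus a heteroatom lone pair (2) give 6 π electrons. 6 = 4(1)+2, so ring A is aromatic (thiophene).
Ring B has only sp³ atoms, so it is not fully conjugated — not aromatic (pyrrolidine).
Ring C has a continuous p-orbital overlap around the ring; 3 ring double bonds give 6 π electrons. That satisfies 4n+2 with n=1, so ring C is aromatic (pyrazine).
Aromatic: A, C. Total: 2.

2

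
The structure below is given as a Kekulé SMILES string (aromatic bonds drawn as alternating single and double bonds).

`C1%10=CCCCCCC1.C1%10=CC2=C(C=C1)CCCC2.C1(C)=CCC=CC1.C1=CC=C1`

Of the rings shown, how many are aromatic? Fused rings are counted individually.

The SMILES encodes an eight-membered carbon ring with one C=C double bond; a six-membered carbon ring with three alternating C=C double bonds, fused to a saturated six-membered carbon ring; a six-membered carbon ring with two isolated C=C double bonds and two sp³ carbons; a four-membered carbon ring with two alternating C=C double bonds.
The 8-membered ring has six sp³ carbons, so it is not fully conjugated — not aromatic (cyclooctene).
The 6-membered ring is fully conjugated (every ring atom contributes a p orbital); 3 ring double bonds give 6 π electrons. Since 6 = 4n+2 (n=1), it is aromatic (benzene ring).
The second 6-membered ring has four sp³ carbons, so it is not fully conjugated — not aromatic (cyclohexane ring).
The third 6-membered ring has two sp³ carbons, so it is not fully conjugated — not aromatic (1,4-cyclohexadiene).
The 4-membered ring has only sp² ring atoms; a planar conformation would have a fully conjugated π system of 4 electrons. But 4 = 4(1), which is 4n not 4n+2, so it is not aromatic (cyclobutadiene) — cyclobutadiene is antiaromatic and distorts to a rectangle.
1 of the 5 rings is aromatic. Total: 1.

1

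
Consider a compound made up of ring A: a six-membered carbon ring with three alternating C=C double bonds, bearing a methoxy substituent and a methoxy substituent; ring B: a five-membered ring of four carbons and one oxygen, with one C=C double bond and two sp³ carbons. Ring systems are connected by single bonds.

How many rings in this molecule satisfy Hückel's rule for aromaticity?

Ring A is planar and fully conjugated; 3 ring double bonds give 6 π electrons. That satisfies 4n+2 with n=1, so ring A is aromatic (benzene).
Ring B has two sp³ carbons, so it is not fully conjugated — not aromatic (2,3-dihydrofuran).
Aromatic: A. Total: 1.

1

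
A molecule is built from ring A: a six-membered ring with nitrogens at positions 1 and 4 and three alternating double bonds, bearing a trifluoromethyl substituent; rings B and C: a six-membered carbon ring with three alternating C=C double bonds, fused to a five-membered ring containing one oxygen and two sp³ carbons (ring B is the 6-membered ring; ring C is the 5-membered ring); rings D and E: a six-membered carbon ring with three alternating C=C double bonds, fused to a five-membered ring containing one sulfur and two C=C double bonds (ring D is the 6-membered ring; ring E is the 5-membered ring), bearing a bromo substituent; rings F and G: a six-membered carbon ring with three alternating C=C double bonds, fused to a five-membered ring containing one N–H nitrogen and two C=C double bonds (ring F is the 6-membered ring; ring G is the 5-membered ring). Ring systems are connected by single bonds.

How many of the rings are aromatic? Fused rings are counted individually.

Ring A is planar and fully conjugated; 3 ring double bonds give 6 π electrons. Since 6 = 4n+2 (n=1), ring A is aromatic (pyrazine).
Ring B is fully conjugated (every ring atom contributes a p orbital); 3 ring double bonds give 6 π electrons. Since 6 = 4n+2 (n=1), ring B is aromatic (benzene ring).
Ring C has two sp³ carbons, so it is not fully conjugated — not aromatic (oxolane ring).
Rings D and E form a fused bicyclic system (with one sulfur) with 9 sp² atoms and 10 π electrons from ring double bonds plus a heteroatom lone pair. 10 = 4(2)+2, so the system is aromatic and both rings count as aromatic (benzothiophene).
Rings F and G form a fused bicyclic system (with one N–H) with 9 sp² atoms and 10 π electrons from ring double bonds plus a heteroatom lone pair. 10 = 4(2)+2, so the system is aromatic and both rings count as aromatic (indole).
Aromatic: A, B, D, E, F, G. Total: 6.

6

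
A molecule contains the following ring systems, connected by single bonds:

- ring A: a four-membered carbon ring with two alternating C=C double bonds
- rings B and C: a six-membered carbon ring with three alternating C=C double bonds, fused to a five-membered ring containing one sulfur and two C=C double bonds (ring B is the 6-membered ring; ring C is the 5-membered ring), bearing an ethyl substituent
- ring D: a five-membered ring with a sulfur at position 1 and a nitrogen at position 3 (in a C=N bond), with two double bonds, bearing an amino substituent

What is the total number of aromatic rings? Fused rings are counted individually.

3

Ring A has only sp² ring atoms; a planar conformation would have a fully conjugated π system of 4 electrons. But 4 = 4(1), which is 4n not 4n+2, so ring A is not aromatic (cyclobutadiene) — cyclobutadiene is antiaromatic and distorts to a rectangle.
Rings B and C form a fused bicyclic system (with one sulfur) with 9 sp² atoms and 10 π electrons from ring double bonds plus a heteroatom lone pair. 10 = 4(2)+2, so the system is aromatic and both rings count as aromatic (benzothiophene).
Ring D has a continuous p-orbital overlap around the ring; 2 ring double bonds (4 π electrons) plus a heteroatom lone pair (2) give 6 π electrons. 6 = 4(1)+2, so ring D is aromatic (thiazole).
Aromatic: B, C, D. Total: 3.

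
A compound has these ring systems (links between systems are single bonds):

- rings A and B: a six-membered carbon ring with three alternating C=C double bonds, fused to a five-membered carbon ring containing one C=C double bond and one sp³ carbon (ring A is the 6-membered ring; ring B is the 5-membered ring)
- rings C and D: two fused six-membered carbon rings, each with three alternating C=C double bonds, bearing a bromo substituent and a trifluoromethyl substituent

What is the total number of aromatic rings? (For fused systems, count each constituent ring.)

3

Ring A is fully conjugated (every ring atom contributes a p orbital); 3 ring double bonds give 6 π electrons. 6 = 4(1)+2, so ring A is aromatic (benzene ring).
Ring B has one sp³ carbon, so it is not fully conjugated — not aromatic (cyclopentene ring).
Rings C and D form a fused bicyclic system with 10 sp² atoms and 10 π electrons from ring double bonds. 10 = 4(2)+2, so the system is aromatic and both rings count as aromatic (naphthalene).
Aromatic: A, C, D. Total: 3.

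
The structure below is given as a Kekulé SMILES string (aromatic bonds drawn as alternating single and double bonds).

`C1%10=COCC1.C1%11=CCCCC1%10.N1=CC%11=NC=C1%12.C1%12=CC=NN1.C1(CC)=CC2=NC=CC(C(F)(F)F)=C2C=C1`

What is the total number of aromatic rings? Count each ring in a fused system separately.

4

The SMILES encodes a five-membered ring of four carbons and one oxygen, with one C=C double bond and two sp³ carbons; a six-membered carbon ring with one C=C double bond; a six-membered ring with nitrogens at positions 1 and 4 and three alternating double bonds; a five-membered ring with two adjacent nitrogens (one bearing H, one in a double bond) and two double bonds; two fused six-membered rings, each with three alternating double bonds; one ring is all carbon and the other has one ring nitrogen.
The 5-membered ring with one oxygen has two sp³ carbons, so it is not fully conjugated — not aromatic (2,3-dihydrofuran).
The 6-membered ring has four sp³ carbons, so it is not fully conjugated — not aromatic (cyclohexene).
The 6-membered ring with two nitrogens (1,4) is planar and fully conjugated; 3 ring double bonds give 6 π electrons. Since 6 = 4n+2 (n=1), it is aromatic (pyrazine).
The 5-membered ring with two adjacent nitrogens (one N–H, one =N–) is planar and fully conjugated; 2 ring double bonds (4 π electrons) plus a heteroatom lone pair (2) give 6 π electrons. Since 6 = 4n+2 (n=1), it is aromatic (pyrazole).
The fused 6/6-membered bicyclic (with one nitrogen) is a single π system with 10 sp² atoms and 10 π electrons from ring double bonds. 10 = 4(2)+2, so the system is aromatic and both rings count as aromatic (quinoline).
4 of the 6 rings are aromatic. Total: 4.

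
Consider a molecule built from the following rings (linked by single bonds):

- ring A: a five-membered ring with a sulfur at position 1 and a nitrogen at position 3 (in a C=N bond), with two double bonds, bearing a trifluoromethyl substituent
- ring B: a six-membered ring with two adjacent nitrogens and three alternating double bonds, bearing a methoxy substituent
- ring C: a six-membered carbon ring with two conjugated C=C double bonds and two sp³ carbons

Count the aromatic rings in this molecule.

Ring A has a continuous p-orbital overlap around the ring; 2 ring double bonds (4 π electrons) plus a heteroatom lone pair (2) give 6 π electrons. That satisfies 4n+2 with n=1, so ring A is aromatic (thiazole).
Ring B is planar and fully conjugated; 3 ring double bonds give 6 π electrons. Since 6 = 4n+2 (n=1), ring B is aromatic (pyridazine).
Ring C has two sp³ carbons, so it is not fully conjugated — not aromatic (1,3-cyclohexadiene).
Aromatic: A, B. Total: 2.

2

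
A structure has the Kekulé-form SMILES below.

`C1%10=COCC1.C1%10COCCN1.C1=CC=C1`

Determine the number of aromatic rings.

0

The SMILES encodes a five-membered ring of four carbons and one oxygen, with one C=C double bond and two sp³ carbons; a six-membered saturated ring with an oxygen and an N–H nitrogen at positions 1 and 4; a four-membered carbon ring with two alternating C=C double bonds.
The 5-membered ring with one oxygen has two sp³ carbons, so it is not fully conjugated — not aromatic (2,3-dihydrofuran).
The 6-membered ring with one oxygen and one N–H (1,4) has only sp³ atoms, so it is not fully conjugated — not aromatic (morpholine).
The 4-membered ring has only sp² ring atoms; a planar conformation would have a fully conjugated π system of 4 electrons. But 4 = 4(1), which is 4n not 4n+2, so it is not aromatic (cyclobutadiene) — cyclobutadiene is antiaromatic and distorts to a rectangle.
None of the rings are aromatic. Total: 0.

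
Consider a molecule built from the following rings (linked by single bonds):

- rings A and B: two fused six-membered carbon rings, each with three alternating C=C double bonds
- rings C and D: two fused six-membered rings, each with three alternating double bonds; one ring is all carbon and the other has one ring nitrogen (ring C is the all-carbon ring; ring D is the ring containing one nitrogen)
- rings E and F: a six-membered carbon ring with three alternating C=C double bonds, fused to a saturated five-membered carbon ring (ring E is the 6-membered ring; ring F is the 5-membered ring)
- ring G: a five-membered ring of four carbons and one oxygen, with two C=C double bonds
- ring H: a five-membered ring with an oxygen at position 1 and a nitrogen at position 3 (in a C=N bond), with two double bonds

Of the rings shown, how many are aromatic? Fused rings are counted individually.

7

Rings A and B form a fused bicyclic system with 10 sp² atoms and 10 π electrons from ring double bonds. 10 = 4(2)+2, so the system is aromatic and both rings count as aromatic (naphthalene).
Rings C and D form a fused bicyclic system (with one nitrogen) with 10 sp² atoms and 10 π electrons from ring double bonds. 10 = 4(2)+2, so the system is aromatic and both rings count as aromatic (quinoline).
Ring E is planar and fully conjugated; 3 ring double bonds give 6 π electrons. Since 6 = 4n+2 (n=1), ring E is aromatic (benzene ring).
Ring F has three sp³ carbons, so it is not fully conjugated — not aromatic (cyclopentane ring).
Ring G is fully conjugated (every ring atom contributes a p orbital); 2 ring double bonds (4 π electrons) plus a heteroatom lone pair (2) give 6 π electrons. That satisfies 4n+2 with n=1, so ring G is aromatic (furan).
Ring H has a continuous p-orbital overlap around the ring; 2 ring double bonds (4 π electrons) plus a heteroatom lone pair (2) give 6 π electrons. 6 = 4(1)+2, so ring H is aromatic (oxazole).
Aromatic: A, B, C, D, E, G, H. Total: 7.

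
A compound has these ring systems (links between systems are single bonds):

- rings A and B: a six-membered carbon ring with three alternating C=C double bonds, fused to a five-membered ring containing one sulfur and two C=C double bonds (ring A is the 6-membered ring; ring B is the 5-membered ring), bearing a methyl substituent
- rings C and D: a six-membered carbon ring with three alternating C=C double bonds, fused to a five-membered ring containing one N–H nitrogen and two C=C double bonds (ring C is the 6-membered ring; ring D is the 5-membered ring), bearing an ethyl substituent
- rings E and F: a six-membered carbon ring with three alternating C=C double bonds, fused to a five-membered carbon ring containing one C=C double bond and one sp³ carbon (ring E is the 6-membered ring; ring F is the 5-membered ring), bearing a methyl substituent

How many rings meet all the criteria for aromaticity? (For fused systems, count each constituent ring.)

5

Rings A and B form a fused bicyclic system (with one sulfur) with 9 sp² atoms and 10 π electrons from ring double bonds plus a heteroatom lone pair. 10 = 4(2)+2, so the system is aromatic and both rings count as aromatic (benzothiophene).
Rings C and D form a fused bicyclic system (with one N–H) with 9 sp² atoms and 10 π electrons from ring double bonds plus a heteroatom lone pair. 10 = 4(2)+2, so the system is aromatic and both rings count as aromatic (indole).
Ring E is planar and fully conjugated; 3 ring double bonds give 6 π electrons. 6 = 4(1)+2, so ring E is aromatic (benzene ring).
Ring F has one sp³ carbon, so it is not fully conjugated — not aromatic (cyclopentene ring).
Aromatic: A, B, C, D, E. Total: 5.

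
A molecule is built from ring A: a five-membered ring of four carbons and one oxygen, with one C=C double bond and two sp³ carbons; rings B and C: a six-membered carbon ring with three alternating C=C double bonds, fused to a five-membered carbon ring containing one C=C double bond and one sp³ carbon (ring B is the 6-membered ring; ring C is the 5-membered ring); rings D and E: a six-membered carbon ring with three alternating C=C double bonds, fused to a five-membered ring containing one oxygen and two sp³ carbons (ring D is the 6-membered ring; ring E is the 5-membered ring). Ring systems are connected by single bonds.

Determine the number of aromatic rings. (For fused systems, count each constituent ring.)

2

Ring A has two sp³ carbons, so it is not fully conjugated — not aromatic (2,3-dihydrofuran).
Ring B is fully conjugated (every ring atom contributes a p orbital); 3 ring double bonds give 6 π electrons. Since 6 = 4n+2 (n=1), ring B is aromatic (benzene ring).
Ring C has one sp³ carbon, so it is not fully conjugated — not aromatic (cyclopentene ring).
Ring D has a continuous p-orbital overlap around the ring; 3 ring double bonds give 6 π electrons. 6 = 4(1)+2, so ring D is aromatic (benzene ring).
Ring E has two sp³ carbons, so it is not fully conjugated — not aromatic (oxolane ring).
Aromatic: B, D. Total: 2.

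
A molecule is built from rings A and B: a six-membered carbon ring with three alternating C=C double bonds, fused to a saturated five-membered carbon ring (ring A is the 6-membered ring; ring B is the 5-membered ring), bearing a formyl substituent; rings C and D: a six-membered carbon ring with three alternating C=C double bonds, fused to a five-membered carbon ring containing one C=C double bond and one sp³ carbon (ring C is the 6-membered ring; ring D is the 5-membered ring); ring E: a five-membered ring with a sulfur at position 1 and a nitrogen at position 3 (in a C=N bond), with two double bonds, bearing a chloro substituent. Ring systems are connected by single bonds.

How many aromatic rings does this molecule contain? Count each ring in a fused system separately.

3

Ring A is planar and fully conjugated; 3 ring double bonds give 6 π electrons. Since 6 = 4n+2 (n=1), ring A is aromatic (benzene ring).
Ring B has three sp³ carbons, so it is not fully conjugated — not aromatic (cyclopentane ring).
Ring C has a continuous p-orbital overlap around the ring; 3 ring double bonds give 6 π electrons. 6 = 4(1)+2, so ring C is aromatic (benzene ring).
Ring D has one sp³ carbon, so it is not fully conjugated — not aromatic (cyclopentene ring).
Ring E is planar and fully conjugated; 2 ring double bonds (4 π electrons) plus a heteroatom lone pair (2) give 6 π electrons. That satisfies 4n+2 with n=1, so ring E is aromatic (thiazole).
Aromatic: A, C, E. Total: 3.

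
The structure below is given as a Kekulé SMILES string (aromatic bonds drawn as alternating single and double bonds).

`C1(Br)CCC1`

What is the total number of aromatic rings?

The SMILES encodes a four-membered saturated carbon ring.
The 4-membered ring has only sp³ atoms, so it is not fully conjugated — not aromatic (cyclobutane).

0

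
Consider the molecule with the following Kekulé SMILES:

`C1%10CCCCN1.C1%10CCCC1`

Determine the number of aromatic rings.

The SMILES encodes a six-membered saturated ring of five carbons and one N–H nitrogen; a five-membered saturated carbon ring.
The 6-membered ring with one N–H has only sp³ atoms, so it is not fully conjugated — not aromatic (piperidine).
The 5-membered ring has only sp³ atoms, so it is not fully conjugated — not aromatic (cyclopentane).
None of the rings are aromatic. Total: 0.

0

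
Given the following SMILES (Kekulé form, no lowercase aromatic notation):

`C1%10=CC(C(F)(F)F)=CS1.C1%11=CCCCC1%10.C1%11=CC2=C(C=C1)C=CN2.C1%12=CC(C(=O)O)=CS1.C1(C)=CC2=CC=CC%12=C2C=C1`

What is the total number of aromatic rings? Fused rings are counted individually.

The SMILES encodes a five-membered ring of four carbons and one sulfur, with two C=C double bonds; a six-membered carbon ring with one C=C double bond; a six-membered carbon ring with three alternating C=C double bonds, fused to a five-membered ring containing one N–H nitrogen and two C=C double bonds; a five-membered ring of four carbons and one sulfur, with two C=C double bonds; two fused six-membered carbon rings, each with three alternating C=C double bonds.
The 5-membered ring with one sulfur is fully conjugated (every ring atom contributes a p orbital); 2 ring double bonds (4 π electrons) plus a heteroatom lone pair (2) give 6 π electrons. That satisfies 4n+2 with n=1, so it is aromatic (thiophene).
The 6-membered ring has four sp³ carbons, so it is not fully conjugated — not aromatic (cyclohexene).
The fused 6/5-membered bicyclic (with one N–H) is a single π system with 9 sp² atoms and 10 π electrons from ring double bonds plus a heteroatom lone pair. 10 = 4(2)+2, so the system is aromatic and both rings count as aromatic (indole).
The second 5-membered ring with one sulfur has a continuous p-orbital overlap around the ring; 2 ring double bonds (4 π electrons) plus a heteroatom lone pair (2) give 6 π electrons. That satisfies 4n+2 with n=1, so it is aromatic (thiophene).
The fused 6/6-membered bicyclic is a single π system with 10 sp² atoms and 10 π electrons from ring double bonds. 10 = 4(2)+2, so the system is aromatic and both rings count as aromatic (naphthalene).
6 of the 7 rings are aromatic. Total: 6.

6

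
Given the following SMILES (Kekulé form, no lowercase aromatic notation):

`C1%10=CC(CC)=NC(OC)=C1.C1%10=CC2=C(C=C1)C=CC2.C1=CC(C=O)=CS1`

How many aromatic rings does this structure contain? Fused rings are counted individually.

3

The SMILES encodes a six-membered ring of five carbons and one nitrogen with three alternating double bonds; a six-membered carbon ring with three alternating C=C double bonds, fused to a five-membered carbon ring containing one C=C double bond and one sp³ carbon; a five-membered ring of four carbons and one sulfur, with two C=C double bonds.
The 6-membered ring with one nitrogen is planar and fully conjugated; 3 ring double bonds give 6 π electrons. 6 = 4(1)+2, so it is aromatic (pyridine).
The 6-membered ring is fully conjugated (every ring atom contributes a p orbital); 3 ring double bonds give 6 π electrons. Since 6 = 4n+2 (n=1), it is aromatic (benzene ring).
The 5-membered ring has one sp³ carbon, so it is not fully conjugated — not aromatic (cyclopentene ring).
The 5-membered ring with one sulfur is fully conjugated (every ring atom contributes a p orbital); 2 ring double bonds (4 π electrons) plus a heteroatom lone pair (2) give 6 π electrons. 6 = 4(1)+2, so it is aromatic (thiophene).
3 of the 4 rings are aromatic. Total: 3.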